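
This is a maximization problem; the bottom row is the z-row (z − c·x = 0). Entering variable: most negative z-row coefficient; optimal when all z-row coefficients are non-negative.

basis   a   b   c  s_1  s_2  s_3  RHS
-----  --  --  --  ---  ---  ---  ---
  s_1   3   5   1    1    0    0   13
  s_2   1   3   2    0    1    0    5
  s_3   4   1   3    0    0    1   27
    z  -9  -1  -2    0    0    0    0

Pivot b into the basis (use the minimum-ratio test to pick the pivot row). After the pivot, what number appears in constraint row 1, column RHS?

14/3

Ratio test on column b — row 1: 13/5 = 13/5; row 2: 5/3 = 5/3; row 3: 27/1 = 27. Minimum is 5/3 at row 2 (s_2 leaves); pivot element 3.
Divide row 2 by 3; eliminate column b from the other rows.
Row 1 update in column RHS: 13 − 5·(5/3) = 14/3.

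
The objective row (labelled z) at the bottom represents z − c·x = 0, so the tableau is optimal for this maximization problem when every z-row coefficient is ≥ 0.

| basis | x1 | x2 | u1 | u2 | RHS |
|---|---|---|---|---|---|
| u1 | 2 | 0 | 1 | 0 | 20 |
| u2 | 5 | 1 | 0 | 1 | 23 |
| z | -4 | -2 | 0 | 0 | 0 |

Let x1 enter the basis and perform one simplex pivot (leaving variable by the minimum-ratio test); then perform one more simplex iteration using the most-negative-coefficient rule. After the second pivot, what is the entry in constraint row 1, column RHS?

Ratio test on column x1 — row 1: 20/2 = 10; row 2: 23/5 = 23/5. Minimum is 23/5 at row 2 (u2 leaves); pivot element 5.
Divide row 2 by 5; eliminate column x1 from the other rows.
Second iteration: most negative z-row entry is -6/5 in column x2, so x2 enters.
Ratio test on column x2 — row 1: entry -2/5 ≤ 0; row 2: (23/5)/(1/5) = 23. Minimum is 23 at row 2 (x1 leaves); pivot element 1/5.
Divide row 2 by 1/5; eliminate column x2 from the other rows.
After both pivots, the entry at constraint row 1, column RHS is 20.

20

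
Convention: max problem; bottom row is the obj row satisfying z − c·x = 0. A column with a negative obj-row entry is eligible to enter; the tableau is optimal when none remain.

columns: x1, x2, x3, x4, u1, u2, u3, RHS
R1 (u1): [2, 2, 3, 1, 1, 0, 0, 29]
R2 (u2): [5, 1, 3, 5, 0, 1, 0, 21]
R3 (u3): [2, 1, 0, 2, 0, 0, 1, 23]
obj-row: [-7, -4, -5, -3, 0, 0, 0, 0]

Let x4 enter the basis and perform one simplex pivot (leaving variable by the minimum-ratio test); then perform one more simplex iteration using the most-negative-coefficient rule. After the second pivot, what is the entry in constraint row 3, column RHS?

Ratio test on column x4 — row 1: 29/1 = 29; row 2: 21/5 = 21/5; row 3: 23/2 = 23/2. Minimum is 21/5 at row 2 (u2 leaves); pivot element 5.
Divide row 2 by 5; eliminate column x4 from the other rows.
Second iteration: most negative obj-row entry is -4 in column x1, so x1 enters.
Ratio test on column x1 — row 1: (124/5)/1 = 124/5; row 2: (21/5)/1 = 21/5; row 3: entry 0 ≤ 0. Minimum is 21/5 at row 2 (x4 leaves); pivot element 1.
Divide row 2 by 1; eliminate column x1 from the other rows.
After both pivots, the entry at constraint row 3, column RHS is 73/5.

73/5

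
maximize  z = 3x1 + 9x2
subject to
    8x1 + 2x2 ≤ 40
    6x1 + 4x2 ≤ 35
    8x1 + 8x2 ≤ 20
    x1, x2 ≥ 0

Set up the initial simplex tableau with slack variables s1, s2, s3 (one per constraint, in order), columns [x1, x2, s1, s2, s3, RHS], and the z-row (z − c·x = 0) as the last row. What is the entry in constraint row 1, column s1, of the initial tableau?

Slack s1 belongs to constraint 1; its column is the unit vector e_1, so the entry in row 1 is 1.

1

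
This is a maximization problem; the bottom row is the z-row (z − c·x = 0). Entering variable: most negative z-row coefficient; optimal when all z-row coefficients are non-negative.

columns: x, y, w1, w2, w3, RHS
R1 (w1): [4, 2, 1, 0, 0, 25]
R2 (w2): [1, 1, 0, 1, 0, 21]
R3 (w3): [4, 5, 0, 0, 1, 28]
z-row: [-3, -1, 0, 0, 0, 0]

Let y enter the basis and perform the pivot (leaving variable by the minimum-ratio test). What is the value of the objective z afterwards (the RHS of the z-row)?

Ratio test on column y — row 1: 25/2 = 25/2; row 2: 21/1 = 21; row 3: 28/5 = 28/5. Minimum is 28/5 at row 3 (w3 leaves); pivot element 5.
Pivot on row 3; the z-row RHS becomes 0 − (-1)·(28/5) = 28/5.

28/5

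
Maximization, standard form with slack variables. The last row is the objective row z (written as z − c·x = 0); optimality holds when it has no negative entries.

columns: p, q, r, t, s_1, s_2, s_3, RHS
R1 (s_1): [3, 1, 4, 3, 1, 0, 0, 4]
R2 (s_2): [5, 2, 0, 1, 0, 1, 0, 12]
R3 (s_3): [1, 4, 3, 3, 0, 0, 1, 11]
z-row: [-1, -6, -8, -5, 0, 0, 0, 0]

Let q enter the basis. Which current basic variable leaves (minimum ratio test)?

Column q entries and ratios — s_1: 4/1 = 4; s_2: 12/2 = 6; s_3: 11/4 = 11/4.
Smallest ratio is 11/4 in the row of s_3, so s_3 leaves.

s_3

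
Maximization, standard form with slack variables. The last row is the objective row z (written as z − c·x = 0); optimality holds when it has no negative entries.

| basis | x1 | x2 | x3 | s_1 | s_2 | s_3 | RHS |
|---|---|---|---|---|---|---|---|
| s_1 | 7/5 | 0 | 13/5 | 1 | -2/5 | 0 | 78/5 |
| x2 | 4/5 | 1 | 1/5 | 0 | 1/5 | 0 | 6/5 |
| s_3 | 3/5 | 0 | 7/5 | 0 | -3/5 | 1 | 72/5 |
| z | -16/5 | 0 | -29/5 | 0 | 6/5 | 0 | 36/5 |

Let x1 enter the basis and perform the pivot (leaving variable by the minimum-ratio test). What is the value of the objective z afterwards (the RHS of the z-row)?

12

Ratio test on column x1 — row 1: (78/5)/(7/5) = 78/7; row 2: (6/5)/(4/5) = 3/2; row 3: (72/5)/(3/5) = 24. Minimum is 3/2 at row 2 (x2 leaves); pivot element 4/5.
Pivot on row 2; the z-row RHS becomes 36/5 − (-16/5)·(3/2) = 12.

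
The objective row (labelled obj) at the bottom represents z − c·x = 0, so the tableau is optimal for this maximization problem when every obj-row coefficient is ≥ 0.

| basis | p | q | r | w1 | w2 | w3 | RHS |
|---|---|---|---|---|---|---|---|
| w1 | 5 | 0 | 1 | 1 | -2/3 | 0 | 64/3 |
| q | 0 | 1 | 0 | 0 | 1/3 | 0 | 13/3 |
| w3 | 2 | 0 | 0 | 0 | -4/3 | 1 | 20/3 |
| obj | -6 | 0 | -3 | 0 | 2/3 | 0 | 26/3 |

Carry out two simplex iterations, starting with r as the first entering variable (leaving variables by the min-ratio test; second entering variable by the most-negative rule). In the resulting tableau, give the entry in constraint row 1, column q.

2

Ratio test on column r — row 1: (64/3)/1 = 64/3; row 2: entry 0 ≤ 0; row 3: entry 0 ≤ 0. Minimum is 64/3 at row 1 (w1 leaves); pivot element 1.
Divide row 1 by 1; eliminate column r from the other rows.
Second iteration: most negative obj-row entry is -4/3 in column w2, so w2 enters.
Ratio test on column w2 — row 1: entry -2/3 ≤ 0; row 2: (13/3)/(1/3) = 13; row 3: entry -4/3 ≤ 0. Minimum is 13 at row 2 (q leaves); pivot element 1/3.
Divide row 2 by 1/3; eliminate column w2 from the other rows.
After both pivots, the entry at constraint row 1, column q is 2.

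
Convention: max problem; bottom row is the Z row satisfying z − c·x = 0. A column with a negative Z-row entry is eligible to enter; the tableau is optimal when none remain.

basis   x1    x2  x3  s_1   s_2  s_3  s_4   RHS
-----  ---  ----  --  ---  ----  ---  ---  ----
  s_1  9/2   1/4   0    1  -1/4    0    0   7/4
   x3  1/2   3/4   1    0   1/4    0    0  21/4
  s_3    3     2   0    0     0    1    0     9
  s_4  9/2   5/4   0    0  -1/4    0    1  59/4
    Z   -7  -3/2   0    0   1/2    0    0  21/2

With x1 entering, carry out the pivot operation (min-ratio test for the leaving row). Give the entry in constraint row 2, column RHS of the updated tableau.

91/18

Ratio test on column x1 — row 1: (7/4)/(9/2) = 7/18; row 2: (21/4)/(1/2) = 21/2; row 3: 9/3 = 3; row 4: (59/4)/(9/2) = 59/18. Minimum is 7/18 at row 1 (s_1 leaves); pivot element 9/2.
Divide row 1 by 9/2; eliminate column x1 from the other rows.
Row 2 update in column RHS: 21/4 − (1/2)·(7/18) = 91/18.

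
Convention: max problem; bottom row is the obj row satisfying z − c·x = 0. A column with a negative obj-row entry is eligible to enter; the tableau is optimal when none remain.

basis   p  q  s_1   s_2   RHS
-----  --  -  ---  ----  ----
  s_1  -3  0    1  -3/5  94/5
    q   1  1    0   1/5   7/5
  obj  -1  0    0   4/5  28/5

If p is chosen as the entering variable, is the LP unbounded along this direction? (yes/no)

Column p has positive entries in row(s) 2, so the ratio test bounds it — not unbounded.

no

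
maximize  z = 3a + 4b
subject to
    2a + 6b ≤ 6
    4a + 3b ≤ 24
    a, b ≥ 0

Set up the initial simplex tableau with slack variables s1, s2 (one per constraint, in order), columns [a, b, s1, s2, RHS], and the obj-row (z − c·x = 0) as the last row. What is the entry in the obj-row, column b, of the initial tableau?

The obj-row carries the negated objective coefficients: the b entry is -4.

-4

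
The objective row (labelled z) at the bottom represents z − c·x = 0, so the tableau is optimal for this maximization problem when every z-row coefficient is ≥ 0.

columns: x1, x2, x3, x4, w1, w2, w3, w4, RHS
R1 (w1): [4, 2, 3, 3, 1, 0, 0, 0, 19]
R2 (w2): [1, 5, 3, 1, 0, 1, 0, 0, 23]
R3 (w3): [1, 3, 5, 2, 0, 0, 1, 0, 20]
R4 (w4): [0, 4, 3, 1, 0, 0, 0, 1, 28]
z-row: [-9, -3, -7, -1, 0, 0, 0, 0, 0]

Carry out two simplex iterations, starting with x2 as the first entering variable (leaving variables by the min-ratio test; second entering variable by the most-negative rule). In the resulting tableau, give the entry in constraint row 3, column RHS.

46/9

Ratio test on column x2 — row 1: 19/2 = 19/2; row 2: 23/5 = 23/5; row 3: 20/3 = 20/3; row 4: 28/4 = 7. Minimum is 23/5 at row 2 (w2 leaves); pivot element 5.
Divide row 2 by 5; eliminate column x2 from the other rows.
Second iteration: most negative z-row entry is -42/5 in column x1, so x1 enters.
Ratio test on column x1 — row 1: (49/5)/(18/5) = 49/18; row 2: (23/5)/(1/5) = 23; row 3: (31/5)/(2/5) = 31/2; row 4: entry -4/5 ≤ 0. Minimum is 49/18 at row 1 (w1 leaves); pivot element 18/5.
Divide row 1 by 18/5; eliminate column x1 from the other rows.
After both pivots, the entry at constraint row 3, column RHS is 46/9.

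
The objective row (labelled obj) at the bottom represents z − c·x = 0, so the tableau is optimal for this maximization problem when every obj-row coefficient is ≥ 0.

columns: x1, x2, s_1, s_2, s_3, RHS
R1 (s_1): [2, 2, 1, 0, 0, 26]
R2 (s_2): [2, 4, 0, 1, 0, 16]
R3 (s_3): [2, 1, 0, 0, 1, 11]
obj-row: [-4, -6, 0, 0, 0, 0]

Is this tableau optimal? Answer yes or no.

no

The obj-row has a negative entry -6 in column x2, so it is not optimal.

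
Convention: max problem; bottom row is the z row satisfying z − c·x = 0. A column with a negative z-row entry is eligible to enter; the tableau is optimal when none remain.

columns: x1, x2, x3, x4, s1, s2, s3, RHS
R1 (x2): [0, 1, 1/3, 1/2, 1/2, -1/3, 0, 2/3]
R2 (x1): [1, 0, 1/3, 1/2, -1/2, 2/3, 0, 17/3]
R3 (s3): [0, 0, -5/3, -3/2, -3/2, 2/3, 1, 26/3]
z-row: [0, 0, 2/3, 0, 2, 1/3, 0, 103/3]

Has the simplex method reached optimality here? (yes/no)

Every z-row coefficient is ≥ 0, so the tableau is optimal.

yes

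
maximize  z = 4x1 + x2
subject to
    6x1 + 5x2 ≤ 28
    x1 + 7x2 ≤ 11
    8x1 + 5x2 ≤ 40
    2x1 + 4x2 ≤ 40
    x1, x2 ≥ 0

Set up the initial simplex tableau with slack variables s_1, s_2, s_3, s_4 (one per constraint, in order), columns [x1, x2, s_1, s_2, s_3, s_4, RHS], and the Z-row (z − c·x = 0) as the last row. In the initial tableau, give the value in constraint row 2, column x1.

Constraint 2 has coefficient 1 on x1.

1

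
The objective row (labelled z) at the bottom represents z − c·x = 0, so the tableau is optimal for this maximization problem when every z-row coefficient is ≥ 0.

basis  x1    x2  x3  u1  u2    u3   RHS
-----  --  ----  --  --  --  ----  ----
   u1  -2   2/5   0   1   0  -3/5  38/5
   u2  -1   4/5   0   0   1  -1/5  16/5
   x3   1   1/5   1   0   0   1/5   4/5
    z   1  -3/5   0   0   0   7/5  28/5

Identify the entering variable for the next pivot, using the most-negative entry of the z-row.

Negative z-row entries: x2: -3/5.
The most negative is -3/5 in column x2, so x2 enters.

x2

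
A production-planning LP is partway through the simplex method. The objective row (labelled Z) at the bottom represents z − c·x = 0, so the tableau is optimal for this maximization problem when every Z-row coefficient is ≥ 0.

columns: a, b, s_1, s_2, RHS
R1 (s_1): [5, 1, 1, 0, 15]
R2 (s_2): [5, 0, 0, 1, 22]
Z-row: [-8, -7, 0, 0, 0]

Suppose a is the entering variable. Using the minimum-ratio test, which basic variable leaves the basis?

s_1

Column a entries and ratios — s_1: 15/5 = 3; s_2: 22/5 = 22/5.
Smallest ratio is 3 in the row of s_1, so s_1 leaves.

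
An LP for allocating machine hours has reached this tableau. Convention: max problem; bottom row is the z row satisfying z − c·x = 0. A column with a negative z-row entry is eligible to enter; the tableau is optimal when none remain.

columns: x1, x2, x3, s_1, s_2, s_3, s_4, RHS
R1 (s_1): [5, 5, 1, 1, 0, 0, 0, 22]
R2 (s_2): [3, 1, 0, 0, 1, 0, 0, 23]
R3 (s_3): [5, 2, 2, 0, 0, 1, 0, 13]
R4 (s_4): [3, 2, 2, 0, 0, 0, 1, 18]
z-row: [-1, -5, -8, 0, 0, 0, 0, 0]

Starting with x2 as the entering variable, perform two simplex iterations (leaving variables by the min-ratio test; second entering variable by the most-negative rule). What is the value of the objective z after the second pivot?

323/8

Ratio test on column x2 — row 1: 22/5 = 22/5; row 2: 23/1 = 23; row 3: 13/2 = 13/2; row 4: 18/2 = 9. Minimum is 22/5 at row 1 (s_1 leaves); pivot element 5.
Pivot on row 1; the z-row RHS becomes 0 − (-5)·(22/5) = 22.
Next entering variable (most negative z-row entry -7): x3.
Ratio test on column x3 — row 1: (22/5)/(1/5) = 22; row 2: entry -1/5 ≤ 0; row 3: (21/5)/(8/5) = 21/8; row 4: (46/5)/(8/5) = 23/4. Minimum is 21/8 at row 3 (s_3 leaves); pivot element 8/5.
After the second pivot the z-row RHS is 22 − (-7)·(21/8) = 323/8.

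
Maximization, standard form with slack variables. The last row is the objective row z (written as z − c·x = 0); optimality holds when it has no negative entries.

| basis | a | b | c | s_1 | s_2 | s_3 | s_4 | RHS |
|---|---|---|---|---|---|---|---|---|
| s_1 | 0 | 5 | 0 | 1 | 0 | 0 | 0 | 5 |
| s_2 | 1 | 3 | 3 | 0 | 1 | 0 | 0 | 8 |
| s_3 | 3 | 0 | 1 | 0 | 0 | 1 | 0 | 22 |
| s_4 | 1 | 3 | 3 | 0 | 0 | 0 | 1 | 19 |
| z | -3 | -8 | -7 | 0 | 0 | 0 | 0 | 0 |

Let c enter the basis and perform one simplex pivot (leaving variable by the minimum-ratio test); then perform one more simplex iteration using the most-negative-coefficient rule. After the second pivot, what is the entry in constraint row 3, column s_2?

Ratio test on column c — row 1: entry 0 ≤ 0; row 2: 8/3 = 8/3; row 3: 22/1 = 22; row 4: 19/3 = 19/3. Minimum is 8/3 at row 2 (s_2 leaves); pivot element 3.
Divide row 2 by 3; eliminate column c from the other rows.
Second iteration: most negative z-row entry is -1 in column b, so b enters.
Ratio test on column b — row 1: 5/5 = 1; row 2: (8/3)/1 = 8/3; row 3: entry -1 ≤ 0; row 4: entry 0 ≤ 0. Minimum is 1 at row 1 (s_1 leaves); pivot element 5.
Divide row 1 by 5; eliminate column b from the other rows.
After both pivots, the entry at constraint row 3, column s_2 is -1/3.

-1/3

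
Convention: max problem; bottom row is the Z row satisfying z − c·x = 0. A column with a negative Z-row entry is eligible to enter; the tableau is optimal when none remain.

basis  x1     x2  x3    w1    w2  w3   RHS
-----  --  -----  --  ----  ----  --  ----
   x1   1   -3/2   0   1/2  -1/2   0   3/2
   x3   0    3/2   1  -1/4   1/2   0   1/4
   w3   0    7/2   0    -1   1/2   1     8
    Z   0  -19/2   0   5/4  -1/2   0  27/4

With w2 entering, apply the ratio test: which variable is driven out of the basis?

Column w2 entries and ratios — x1: -1/2 ≤ 0, skip; x3: (1/4)/(1/2) = 1/2; w3: 8/(1/2) = 16.
Smallest ratio is 1/2 in the row of x3, so x3 leaves.

x3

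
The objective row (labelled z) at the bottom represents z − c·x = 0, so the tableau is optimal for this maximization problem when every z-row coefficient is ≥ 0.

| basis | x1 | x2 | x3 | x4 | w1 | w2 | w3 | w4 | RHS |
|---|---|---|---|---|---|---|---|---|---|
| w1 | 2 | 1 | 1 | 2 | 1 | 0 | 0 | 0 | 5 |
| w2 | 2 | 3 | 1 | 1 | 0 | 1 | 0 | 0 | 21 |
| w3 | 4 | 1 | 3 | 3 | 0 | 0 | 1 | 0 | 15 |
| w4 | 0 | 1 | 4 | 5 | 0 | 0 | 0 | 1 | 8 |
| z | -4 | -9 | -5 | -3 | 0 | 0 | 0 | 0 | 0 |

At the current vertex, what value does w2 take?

21

w2 is basic (row 2); its value is the RHS of that row, 21.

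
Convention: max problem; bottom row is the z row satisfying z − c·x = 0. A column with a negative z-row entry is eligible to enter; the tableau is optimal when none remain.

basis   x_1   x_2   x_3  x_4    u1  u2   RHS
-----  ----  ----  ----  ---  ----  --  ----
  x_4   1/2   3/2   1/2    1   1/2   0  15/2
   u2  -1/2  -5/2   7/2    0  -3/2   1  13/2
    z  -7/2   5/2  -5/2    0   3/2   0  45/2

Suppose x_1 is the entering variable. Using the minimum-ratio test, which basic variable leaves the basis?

Column x_1 entries and ratios — x_4: (15/2)/(1/2) = 15; u2: -1/2 ≤ 0, skip.
Smallest ratio is 15 in the row of x_4, so x_4 leaves.

x_4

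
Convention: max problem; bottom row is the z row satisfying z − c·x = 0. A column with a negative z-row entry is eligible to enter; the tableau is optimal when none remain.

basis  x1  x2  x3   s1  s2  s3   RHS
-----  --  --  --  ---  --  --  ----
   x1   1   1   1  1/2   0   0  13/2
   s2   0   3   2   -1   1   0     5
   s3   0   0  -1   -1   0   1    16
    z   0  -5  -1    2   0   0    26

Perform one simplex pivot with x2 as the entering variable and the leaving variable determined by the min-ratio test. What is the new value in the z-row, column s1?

1/3

Ratio test on column x2 — row 1: (13/2)/1 = 13/2; row 2: 5/3 = 5/3; row 3: entry 0 ≤ 0. Minimum is 5/3 at row 2 (s2 leaves); pivot element 3.
Divide row 2 by 3; eliminate column x2 from the other rows.
z-row update in column s1: 2 − (-5)·(-1/3) = 1/3.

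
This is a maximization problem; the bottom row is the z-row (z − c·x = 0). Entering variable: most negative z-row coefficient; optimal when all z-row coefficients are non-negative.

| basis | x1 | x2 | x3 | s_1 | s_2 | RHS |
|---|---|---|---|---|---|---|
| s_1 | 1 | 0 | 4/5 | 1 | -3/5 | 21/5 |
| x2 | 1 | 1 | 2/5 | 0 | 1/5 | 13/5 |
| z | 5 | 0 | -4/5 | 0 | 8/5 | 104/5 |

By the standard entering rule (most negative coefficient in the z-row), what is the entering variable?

Negative z-row entries: x3: -4/5.
The most negative is -4/5 in column x3, so x3 enters.

x3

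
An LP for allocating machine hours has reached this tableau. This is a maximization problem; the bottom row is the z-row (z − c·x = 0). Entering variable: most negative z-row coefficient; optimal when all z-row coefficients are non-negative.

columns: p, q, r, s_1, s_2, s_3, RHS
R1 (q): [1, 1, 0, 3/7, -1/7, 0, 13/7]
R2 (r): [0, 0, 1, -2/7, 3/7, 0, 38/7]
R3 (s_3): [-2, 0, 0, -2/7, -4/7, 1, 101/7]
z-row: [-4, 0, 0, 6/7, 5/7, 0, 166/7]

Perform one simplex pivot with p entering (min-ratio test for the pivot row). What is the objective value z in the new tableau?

Ratio test on column p — row 1: (13/7)/1 = 13/7; row 2: entry 0 ≤ 0; row 3: entry -2 ≤ 0. Minimum is 13/7 at row 1 (q leaves); pivot element 1.
Pivot on row 1; the z-row RHS becomes 166/7 − (-4)·(13/7) = 218/7.

218/7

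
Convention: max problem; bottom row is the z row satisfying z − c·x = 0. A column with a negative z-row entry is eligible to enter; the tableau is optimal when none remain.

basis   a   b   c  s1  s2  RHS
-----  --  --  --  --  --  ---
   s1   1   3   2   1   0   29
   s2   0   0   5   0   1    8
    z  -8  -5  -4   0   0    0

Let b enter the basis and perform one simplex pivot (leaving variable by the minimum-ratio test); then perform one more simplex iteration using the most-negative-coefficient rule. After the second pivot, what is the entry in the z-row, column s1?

8

Ratio test on column b — row 1: 29/3 = 29/3; row 2: entry 0 ≤ 0. Minimum is 29/3 at row 1 (s1 leaves); pivot element 3.
Divide row 1 by 3; eliminate column b from the other rows.
Second iteration: most negative z-row entry is -19/3 in column a, so a enters.
Ratio test on column a — row 1: (29/3)/(1/3) = 29; row 2: entry 0 ≤ 0. Minimum is 29 at row 1 (b leaves); pivot element 1/3.
Divide row 1 by 1/3; eliminate column a from the other rows.
After both pivots, the entry at the z-row, column s1 is 8.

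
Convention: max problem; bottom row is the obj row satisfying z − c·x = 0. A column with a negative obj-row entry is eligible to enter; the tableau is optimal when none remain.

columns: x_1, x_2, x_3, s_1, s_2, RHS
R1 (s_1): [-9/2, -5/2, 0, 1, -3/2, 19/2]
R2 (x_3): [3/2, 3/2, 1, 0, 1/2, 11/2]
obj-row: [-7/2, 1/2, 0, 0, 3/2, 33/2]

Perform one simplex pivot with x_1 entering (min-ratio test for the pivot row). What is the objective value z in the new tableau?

88/3

Ratio test on column x_1 — row 1: entry -9/2 ≤ 0; row 2: (11/2)/(3/2) = 11/3. Minimum is 11/3 at row 2 (x_3 leaves); pivot element 3/2.
Pivot on row 2; the obj-row RHS becomes 33/2 − (-7/2)·(11/3) = 88/3.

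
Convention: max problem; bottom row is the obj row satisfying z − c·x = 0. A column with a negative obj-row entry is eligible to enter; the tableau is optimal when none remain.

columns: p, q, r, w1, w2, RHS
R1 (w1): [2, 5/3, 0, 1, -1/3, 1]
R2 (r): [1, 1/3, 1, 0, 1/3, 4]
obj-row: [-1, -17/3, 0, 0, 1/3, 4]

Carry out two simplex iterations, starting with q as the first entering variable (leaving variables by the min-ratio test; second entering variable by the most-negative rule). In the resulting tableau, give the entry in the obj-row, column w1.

Ratio test on column q — row 1: 1/(5/3) = 3/5; row 2: 4/(1/3) = 12. Minimum is 3/5 at row 1 (w1 leaves); pivot element 5/3.
Divide row 1 by 5/3; eliminate column q from the other rows.
Second iteration: most negative obj-row entry is -4/5 in column w2, so w2 enters.
Ratio test on column w2 — row 1: entry -1/5 ≤ 0; row 2: (19/5)/(2/5) = 19/2. Minimum is 19/2 at row 2 (r leaves); pivot element 2/5.
Divide row 2 by 2/5; eliminate column w2 from the other rows.
After both pivots, the entry at the obj-row, column w1 is 3.

3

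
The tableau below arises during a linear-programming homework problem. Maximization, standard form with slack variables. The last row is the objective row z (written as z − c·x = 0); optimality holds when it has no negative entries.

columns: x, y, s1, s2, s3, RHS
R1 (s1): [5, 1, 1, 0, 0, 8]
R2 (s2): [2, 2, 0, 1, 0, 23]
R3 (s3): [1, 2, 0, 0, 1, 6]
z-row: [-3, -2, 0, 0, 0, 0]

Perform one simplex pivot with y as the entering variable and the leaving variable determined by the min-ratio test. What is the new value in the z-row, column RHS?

Ratio test on column y — row 1: 8/1 = 8; row 2: 23/2 = 23/2; row 3: 6/2 = 3. Minimum is 3 at row 3 (s3 leaves); pivot element 2.
Divide row 3 by 2; eliminate column y from the other rows.
z-row update in column RHS: 0 − (-2)·3 = 6.

6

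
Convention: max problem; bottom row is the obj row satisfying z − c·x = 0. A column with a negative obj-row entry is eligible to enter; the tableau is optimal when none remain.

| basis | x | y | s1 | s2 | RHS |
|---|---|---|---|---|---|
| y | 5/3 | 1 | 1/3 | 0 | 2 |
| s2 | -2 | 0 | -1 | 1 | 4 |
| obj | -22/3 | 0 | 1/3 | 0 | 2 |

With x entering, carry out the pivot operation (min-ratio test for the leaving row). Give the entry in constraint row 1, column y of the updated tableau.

3/5

Ratio test on column x — row 1: 2/(5/3) = 6/5; row 2: entry -2 ≤ 0. Minimum is 6/5 at row 1 (y leaves); pivot element 5/3.
Divide row 1 by 5/3; eliminate column x from the other rows.
In the new row 1, the y entry is the old entry divided by the pivot: 1/(5/3) = 3/5.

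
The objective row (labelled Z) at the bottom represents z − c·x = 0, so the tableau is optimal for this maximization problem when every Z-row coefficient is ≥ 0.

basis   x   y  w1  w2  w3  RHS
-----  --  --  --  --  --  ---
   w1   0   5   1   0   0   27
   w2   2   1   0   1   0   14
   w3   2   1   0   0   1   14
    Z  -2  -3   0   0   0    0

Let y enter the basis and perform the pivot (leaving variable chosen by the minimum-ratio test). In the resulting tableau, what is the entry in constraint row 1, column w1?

1/5

Ratio test on column y — row 1: 27/5 = 27/5; row 2: 14/1 = 14; row 3: 14/1 = 14. Minimum is 27/5 at row 1 (w1 leaves); pivot element 5.
Divide row 1 by 5; eliminate column y from the other rows.
In the new row 1, the w1 entry is the old entry divided by the pivot: 1/5 = 1/5.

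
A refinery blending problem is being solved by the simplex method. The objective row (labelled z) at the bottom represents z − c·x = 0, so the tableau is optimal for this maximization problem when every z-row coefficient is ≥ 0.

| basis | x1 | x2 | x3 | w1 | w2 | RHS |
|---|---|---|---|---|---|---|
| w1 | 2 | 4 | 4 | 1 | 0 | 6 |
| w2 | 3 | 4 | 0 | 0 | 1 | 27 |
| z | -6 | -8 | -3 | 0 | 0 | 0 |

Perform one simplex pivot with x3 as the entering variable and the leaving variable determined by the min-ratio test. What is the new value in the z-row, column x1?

Ratio test on column x3 — row 1: 6/4 = 3/2; row 2: entry 0 ≤ 0. Minimum is 3/2 at row 1 (w1 leaves); pivot element 4.
Divide row 1 by 4; eliminate column x3 from the other rows.
z-row update in column x1: -6 − (-3)·(1/2) = -9/2.

-9/2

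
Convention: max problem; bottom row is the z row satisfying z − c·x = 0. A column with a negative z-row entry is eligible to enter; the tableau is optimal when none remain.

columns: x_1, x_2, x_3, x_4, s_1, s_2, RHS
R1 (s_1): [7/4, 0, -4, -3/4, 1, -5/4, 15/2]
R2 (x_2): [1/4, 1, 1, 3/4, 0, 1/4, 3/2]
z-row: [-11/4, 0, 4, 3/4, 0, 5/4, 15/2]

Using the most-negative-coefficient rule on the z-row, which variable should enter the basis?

x_1

Negative z-row entries: x_1: -11/4.
The most negative is -11/4 in column x_1, so x_1 enters.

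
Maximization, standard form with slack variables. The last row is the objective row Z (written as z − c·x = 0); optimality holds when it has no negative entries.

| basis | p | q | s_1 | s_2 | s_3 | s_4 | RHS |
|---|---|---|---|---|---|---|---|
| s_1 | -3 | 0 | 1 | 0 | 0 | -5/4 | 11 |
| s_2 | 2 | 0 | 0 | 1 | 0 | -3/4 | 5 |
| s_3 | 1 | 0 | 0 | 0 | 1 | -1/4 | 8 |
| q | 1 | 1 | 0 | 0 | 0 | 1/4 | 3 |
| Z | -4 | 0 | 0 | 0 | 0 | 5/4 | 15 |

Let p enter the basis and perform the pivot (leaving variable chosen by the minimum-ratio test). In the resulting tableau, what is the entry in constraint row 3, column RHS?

Ratio test on column p — row 1: entry -3 ≤ 0; row 2: 5/2 = 5/2; row 3: 8/1 = 8; row 4: 3/1 = 3. Minimum is 5/2 at row 2 (s_2 leaves); pivot element 2.
Divide row 2 by 2; eliminate column p from the other rows.
Row 3 update in column RHS: 8 − 1·(5/2) = 11/2.

11/2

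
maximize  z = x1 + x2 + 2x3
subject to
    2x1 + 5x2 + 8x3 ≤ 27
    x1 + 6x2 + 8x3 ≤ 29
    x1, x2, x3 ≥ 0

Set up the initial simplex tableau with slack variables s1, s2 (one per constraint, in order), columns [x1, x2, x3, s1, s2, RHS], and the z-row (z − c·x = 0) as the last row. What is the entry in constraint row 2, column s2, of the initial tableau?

Slack s2 belongs to constraint 2; its column is the unit vector e_2, so the entry in row 2 is 1.

1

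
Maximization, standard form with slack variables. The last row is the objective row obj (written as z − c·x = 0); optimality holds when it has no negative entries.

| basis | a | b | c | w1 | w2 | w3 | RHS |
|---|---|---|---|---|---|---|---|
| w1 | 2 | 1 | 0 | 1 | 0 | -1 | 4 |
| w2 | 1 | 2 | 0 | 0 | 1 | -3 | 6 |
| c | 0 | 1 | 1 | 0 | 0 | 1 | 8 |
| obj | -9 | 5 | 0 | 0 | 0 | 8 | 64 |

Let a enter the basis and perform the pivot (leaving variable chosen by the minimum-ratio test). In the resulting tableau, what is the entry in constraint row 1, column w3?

-1/2

Ratio test on column a — row 1: 4/2 = 2; row 2: 6/1 = 6; row 3: entry 0 ≤ 0. Minimum is 2 at row 1 (w1 leaves); pivot element 2.
Divide row 1 by 2; eliminate column a from the other rows.
In the new row 1, the w3 entry is the old entry divided by the pivot: (-1)/2 = -1/2.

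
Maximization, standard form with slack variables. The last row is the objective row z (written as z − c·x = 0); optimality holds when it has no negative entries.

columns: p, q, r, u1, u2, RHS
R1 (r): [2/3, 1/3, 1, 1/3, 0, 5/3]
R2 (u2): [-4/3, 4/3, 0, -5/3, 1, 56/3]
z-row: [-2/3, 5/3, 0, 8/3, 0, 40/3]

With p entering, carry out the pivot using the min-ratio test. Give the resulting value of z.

15

Ratio test on column p — row 1: (5/3)/(2/3) = 5/2; row 2: entry -4/3 ≤ 0. Minimum is 5/2 at row 1 (r leaves); pivot element 2/3.
Pivot on row 1; the z-row RHS becomes 40/3 − (-2/3)·(5/2) = 15.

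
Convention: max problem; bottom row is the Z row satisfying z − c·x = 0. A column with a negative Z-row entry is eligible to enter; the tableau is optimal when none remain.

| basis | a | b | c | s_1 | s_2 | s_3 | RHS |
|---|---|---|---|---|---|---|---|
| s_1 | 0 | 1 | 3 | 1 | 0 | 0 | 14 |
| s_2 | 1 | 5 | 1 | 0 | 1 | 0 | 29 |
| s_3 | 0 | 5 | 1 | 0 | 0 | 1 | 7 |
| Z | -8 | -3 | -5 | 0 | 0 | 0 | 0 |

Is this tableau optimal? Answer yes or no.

no

The Z-row has a negative entry -8 in column a, so it is not optimal.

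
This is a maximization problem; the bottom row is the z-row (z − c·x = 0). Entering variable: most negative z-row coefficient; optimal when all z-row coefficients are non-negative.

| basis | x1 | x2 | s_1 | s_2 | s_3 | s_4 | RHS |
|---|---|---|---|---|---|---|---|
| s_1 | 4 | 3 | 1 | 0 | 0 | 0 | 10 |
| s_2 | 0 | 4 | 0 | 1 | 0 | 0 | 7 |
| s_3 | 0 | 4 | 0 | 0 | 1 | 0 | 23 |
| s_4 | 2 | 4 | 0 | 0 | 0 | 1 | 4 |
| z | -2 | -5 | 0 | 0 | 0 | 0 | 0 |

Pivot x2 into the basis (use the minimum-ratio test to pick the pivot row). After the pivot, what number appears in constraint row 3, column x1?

-2

Ratio test on column x2 — row 1: 10/3 = 10/3; row 2: 7/4 = 7/4; row 3: 23/4 = 23/4; row 4: 4/4 = 1. Minimum is 1 at row 4 (s_4 leaves); pivot element 4.
Divide row 4 by 4; eliminate column x2 from the other rows.
Row 3 update in column x1: 0 − 4·(1/2) = -2.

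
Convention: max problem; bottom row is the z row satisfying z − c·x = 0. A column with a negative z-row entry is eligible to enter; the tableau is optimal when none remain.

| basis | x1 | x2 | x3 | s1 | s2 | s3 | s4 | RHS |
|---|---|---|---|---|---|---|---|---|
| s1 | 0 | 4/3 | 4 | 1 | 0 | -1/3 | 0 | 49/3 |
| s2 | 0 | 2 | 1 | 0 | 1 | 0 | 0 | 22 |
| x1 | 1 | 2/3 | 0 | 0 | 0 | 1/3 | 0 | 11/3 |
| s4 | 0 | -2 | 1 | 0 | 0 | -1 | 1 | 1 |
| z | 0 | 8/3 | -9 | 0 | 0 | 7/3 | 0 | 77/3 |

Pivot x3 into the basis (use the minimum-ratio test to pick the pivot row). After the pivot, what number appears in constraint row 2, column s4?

-1

Ratio test on column x3 — row 1: (49/3)/4 = 49/12; row 2: 22/1 = 22; row 3: entry 0 ≤ 0; row 4: 1/1 = 1. Minimum is 1 at row 4 (s4 leaves); pivot element 1.
Divide row 4 by 1; eliminate column x3 from the other rows.
Row 2 update in column s4: 0 − 1·1 = -1.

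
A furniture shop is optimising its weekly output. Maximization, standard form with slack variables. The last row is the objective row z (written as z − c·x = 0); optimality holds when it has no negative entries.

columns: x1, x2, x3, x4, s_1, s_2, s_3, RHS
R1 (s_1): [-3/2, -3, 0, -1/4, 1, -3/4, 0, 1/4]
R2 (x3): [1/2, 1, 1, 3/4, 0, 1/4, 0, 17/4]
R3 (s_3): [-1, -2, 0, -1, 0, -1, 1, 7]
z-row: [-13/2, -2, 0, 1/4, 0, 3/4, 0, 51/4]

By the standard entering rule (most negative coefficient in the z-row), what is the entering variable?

x1

Negative z-row entries: x1: -13/2, x2: -2.
The most negative is -13/2 in column x1, so x1 enters.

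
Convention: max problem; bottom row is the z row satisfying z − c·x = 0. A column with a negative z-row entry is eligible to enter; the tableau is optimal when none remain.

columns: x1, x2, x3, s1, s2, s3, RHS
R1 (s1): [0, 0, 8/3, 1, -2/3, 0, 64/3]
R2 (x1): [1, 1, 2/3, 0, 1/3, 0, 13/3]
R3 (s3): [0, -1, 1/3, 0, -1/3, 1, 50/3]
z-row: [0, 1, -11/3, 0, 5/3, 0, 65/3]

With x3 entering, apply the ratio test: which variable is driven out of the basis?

Column x3 entries and ratios — s1: (64/3)/(8/3) = 8; x1: (13/3)/(2/3) = 13/2; s3: (50/3)/(1/3) = 50.
Smallest ratio is 13/2 in the row of x1, so x1 leaves.

x1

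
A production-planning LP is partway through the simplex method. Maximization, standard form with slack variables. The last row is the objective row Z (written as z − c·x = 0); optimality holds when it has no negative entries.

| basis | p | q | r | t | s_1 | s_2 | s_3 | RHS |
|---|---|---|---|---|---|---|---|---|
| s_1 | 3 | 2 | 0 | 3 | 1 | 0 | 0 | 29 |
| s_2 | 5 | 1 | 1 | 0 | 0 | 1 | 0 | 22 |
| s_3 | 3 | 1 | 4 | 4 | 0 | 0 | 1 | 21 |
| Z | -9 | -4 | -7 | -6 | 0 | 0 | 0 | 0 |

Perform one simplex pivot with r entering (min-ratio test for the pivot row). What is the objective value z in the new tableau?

147/4

Ratio test on column r — row 1: entry 0 ≤ 0; row 2: 22/1 = 22; row 3: 21/4 = 21/4. Minimum is 21/4 at row 3 (s_3 leaves); pivot element 4.
Pivot on row 3; the Z-row RHS becomes 0 − (-7)·(21/4) = 147/4.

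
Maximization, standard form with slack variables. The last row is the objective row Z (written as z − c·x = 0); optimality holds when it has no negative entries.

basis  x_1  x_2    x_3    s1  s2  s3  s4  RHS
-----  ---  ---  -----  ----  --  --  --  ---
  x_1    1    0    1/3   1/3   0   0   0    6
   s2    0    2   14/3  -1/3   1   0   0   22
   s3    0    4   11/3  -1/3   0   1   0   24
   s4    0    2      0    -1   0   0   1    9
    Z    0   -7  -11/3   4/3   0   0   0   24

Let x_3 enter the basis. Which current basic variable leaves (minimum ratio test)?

s2

Column x_3 entries and ratios — x_1: 6/(1/3) = 18; s2: 22/(14/3) = 33/7; s3: 24/(11/3) = 72/11; s4: 0 ≤ 0, skip.
Smallest ratio is 33/7 in the row of s2, so s2 leaves.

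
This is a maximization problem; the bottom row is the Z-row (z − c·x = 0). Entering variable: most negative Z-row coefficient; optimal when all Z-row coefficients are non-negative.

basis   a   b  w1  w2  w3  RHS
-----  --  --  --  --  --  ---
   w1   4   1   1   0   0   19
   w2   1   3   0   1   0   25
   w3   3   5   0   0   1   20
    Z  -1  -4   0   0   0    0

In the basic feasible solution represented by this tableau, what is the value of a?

0

a is not in the basis, so in the current basic feasible solution a = 0.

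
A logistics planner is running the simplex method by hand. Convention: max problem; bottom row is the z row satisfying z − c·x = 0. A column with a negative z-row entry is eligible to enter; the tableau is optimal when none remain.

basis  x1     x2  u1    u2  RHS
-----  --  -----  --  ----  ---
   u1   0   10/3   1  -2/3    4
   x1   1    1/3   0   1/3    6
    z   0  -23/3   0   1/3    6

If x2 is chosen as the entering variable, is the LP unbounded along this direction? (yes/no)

Column x2 has positive entries in row(s) 1, 2, so the ratio test bounds it — not unbounded.

no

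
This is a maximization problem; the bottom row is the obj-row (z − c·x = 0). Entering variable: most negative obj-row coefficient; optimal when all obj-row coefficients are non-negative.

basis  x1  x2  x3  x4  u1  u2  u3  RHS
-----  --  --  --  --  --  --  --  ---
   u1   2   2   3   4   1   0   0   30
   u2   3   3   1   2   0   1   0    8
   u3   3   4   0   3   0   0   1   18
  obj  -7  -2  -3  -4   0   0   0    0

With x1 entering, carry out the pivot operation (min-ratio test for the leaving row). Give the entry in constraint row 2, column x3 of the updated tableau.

Ratio test on column x1 — row 1: 30/2 = 15; row 2: 8/3 = 8/3; row 3: 18/3 = 6. Minimum is 8/3 at row 2 (u2 leaves); pivot element 3.
Divide row 2 by 3; eliminate column x1 from the other rows.
In the new row 2, the x3 entry is the old entry divided by the pivot: 1/3 = 1/3.

1/3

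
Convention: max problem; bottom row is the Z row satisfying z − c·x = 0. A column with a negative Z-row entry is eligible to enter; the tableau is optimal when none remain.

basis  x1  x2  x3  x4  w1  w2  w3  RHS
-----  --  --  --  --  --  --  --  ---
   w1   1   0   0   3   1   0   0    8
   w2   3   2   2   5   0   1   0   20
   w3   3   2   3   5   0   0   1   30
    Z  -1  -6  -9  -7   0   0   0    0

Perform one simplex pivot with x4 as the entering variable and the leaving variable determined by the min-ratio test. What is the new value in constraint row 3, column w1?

-5/3

Ratio test on column x4 — row 1: 8/3 = 8/3; row 2: 20/5 = 4; row 3: 30/5 = 6. Minimum is 8/3 at row 1 (w1 leaves); pivot element 3.
Divide row 1 by 3; eliminate column x4 from the other rows.
Row 3 update in column w1: 0 − 5·(1/3) = -5/3.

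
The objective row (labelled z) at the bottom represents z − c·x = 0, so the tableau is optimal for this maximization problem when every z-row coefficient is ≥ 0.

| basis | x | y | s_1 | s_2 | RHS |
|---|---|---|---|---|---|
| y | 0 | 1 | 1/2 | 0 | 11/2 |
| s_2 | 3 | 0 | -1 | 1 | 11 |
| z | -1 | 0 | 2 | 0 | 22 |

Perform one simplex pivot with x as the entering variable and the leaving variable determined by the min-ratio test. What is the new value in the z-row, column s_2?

Ratio test on column x — row 1: entry 0 ≤ 0; row 2: 11/3 = 11/3. Minimum is 11/3 at row 2 (s_2 leaves); pivot element 3.
Divide row 2 by 3; eliminate column x from the other rows.
z-row update in column s_2: 0 − (-1)·(1/3) = 1/3.

1/3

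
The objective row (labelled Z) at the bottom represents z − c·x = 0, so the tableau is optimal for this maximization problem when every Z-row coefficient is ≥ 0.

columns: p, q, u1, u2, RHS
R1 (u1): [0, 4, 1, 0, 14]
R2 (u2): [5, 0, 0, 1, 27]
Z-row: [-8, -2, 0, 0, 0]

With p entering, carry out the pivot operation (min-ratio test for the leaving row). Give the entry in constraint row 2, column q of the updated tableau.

Ratio test on column p — row 1: entry 0 ≤ 0; row 2: 27/5 = 27/5. Minimum is 27/5 at row 2 (u2 leaves); pivot element 5.
Divide row 2 by 5; eliminate column p from the other rows.
In the new row 2, the q entry is the old entry divided by the pivot: 0/5 = 0.

0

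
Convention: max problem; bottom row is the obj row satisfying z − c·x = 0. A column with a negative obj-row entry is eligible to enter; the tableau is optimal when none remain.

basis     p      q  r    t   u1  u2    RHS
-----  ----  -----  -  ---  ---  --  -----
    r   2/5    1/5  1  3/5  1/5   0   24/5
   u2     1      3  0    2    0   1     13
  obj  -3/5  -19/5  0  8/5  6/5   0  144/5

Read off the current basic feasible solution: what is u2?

u2 is basic (row 2); its value is the RHS of that row, 13.

13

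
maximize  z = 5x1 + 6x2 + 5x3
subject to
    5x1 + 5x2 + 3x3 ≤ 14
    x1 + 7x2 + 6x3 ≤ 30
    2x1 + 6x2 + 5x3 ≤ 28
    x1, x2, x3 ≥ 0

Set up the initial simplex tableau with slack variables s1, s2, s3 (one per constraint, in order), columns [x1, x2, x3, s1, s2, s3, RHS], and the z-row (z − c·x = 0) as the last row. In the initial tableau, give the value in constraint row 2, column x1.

1

Constraint 2 has coefficient 1 on x1.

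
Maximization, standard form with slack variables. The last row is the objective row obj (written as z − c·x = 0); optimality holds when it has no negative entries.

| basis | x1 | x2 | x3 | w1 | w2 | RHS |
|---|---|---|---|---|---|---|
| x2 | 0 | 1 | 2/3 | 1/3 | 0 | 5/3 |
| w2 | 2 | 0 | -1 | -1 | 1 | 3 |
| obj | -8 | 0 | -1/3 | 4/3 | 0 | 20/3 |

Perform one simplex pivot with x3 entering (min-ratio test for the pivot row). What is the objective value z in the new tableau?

Ratio test on column x3 — row 1: (5/3)/(2/3) = 5/2; row 2: entry -1 ≤ 0. Minimum is 5/2 at row 1 (x2 leaves); pivot element 2/3.
Pivot on row 1; the obj-row RHS becomes 20/3 − (-1/3)·(5/2) = 15/2.

15/2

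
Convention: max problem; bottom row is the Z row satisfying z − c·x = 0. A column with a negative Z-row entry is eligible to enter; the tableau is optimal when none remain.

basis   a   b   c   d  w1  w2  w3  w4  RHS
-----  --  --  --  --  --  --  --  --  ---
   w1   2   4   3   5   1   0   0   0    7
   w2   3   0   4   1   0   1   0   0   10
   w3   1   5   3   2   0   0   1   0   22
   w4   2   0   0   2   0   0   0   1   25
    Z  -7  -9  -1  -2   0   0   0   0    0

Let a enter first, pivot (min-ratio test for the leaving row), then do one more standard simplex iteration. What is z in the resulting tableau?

289/12

Ratio test on column a — row 1: 7/2 = 7/2; row 2: 10/3 = 10/3; row 3: 22/1 = 22; row 4: 25/2 = 25/2. Minimum is 10/3 at row 2 (w2 leaves); pivot element 3.
Pivot on row 2; the Z-row RHS becomes 0 − (-7)·(10/3) = 70/3.
Next entering variable (most negative Z-row entry -9): b.
Ratio test on column b — row 1: (1/3)/4 = 1/12; row 2: entry 0 ≤ 0; row 3: (56/3)/5 = 56/15; row 4: entry 0 ≤ 0. Minimum is 1/12 at row 1 (w1 leaves); pivot element 4.
After the second pivot the Z-row RHS is 70/3 − (-9)·(1/12) = 289/12.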